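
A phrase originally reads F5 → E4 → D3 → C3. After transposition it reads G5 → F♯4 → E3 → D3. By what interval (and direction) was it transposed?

From F5 to G5 is 2 letter names — a second of some quality.
F5 to G5 is 2 semitones, which makes it a major second; the second version is higher, so the direction is up.
Checking another pair — C3 → D3 — gives the same interval.

up a major second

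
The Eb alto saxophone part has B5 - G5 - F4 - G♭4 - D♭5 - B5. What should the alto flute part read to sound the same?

First find concert pitch: the Eb alto saxophone sounds a major sixth below written, so B5 G5 F4 G♭4 D♭5 B5 sounds D5 Bb4 Ab3 Bbb3 Fb4 D5.
Then write for alto flute: it sounds a perfect fourth below written, so the part must be a perfect fourth above concert.
D5 → G5
Bb4 → Eb5
Ab3 → Db4
Bbb3 → Ebb4
Fb4 → Bbb4
D5 → G5

G5 Eb5 Db4 Ebb4 Bbb4 G5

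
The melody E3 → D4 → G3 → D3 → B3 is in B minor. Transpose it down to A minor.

D3 C4 F3 C3 A3

From B down to A is a major second; apply that to each pitch.
E3 -> D3
D4 -> C4
G3 -> F3
D3 -> C3
B3 -> A3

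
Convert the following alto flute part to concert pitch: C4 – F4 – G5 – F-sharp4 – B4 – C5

G3 C4 D5 C#4 F#4 G4

The alto flute sounds a perfect fourth below written, so transpose each written note down a perfect fourth.
C4 gives G3
F4 gives C4
G5 gives D5
F#4 gives C#4
B4 gives F#4
C5 gives G4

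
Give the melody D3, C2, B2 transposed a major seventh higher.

C#4 B2 A#3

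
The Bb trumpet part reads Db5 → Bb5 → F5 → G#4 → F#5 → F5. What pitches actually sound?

Cb5 Ab5 Eb5 F#4 E5 Eb5

The Bb trumpet sounds a major second below written, so transpose each written note down a major second.
Db5 becomes Cb5
Bb5 becomes Ab5
F5 becomes Eb5
G#4 becomes F#4
F#5 becomes E5
F5 becomes Eb5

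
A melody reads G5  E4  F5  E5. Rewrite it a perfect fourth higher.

G5 gives C6
E4 gives A4
F5 gives Bb5
E5 gives A5

C6 A4 Bb5 A5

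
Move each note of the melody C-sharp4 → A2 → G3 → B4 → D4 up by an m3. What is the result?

C#4 up a minor third is E4.
A2 up a minor third is C3.
A minor third up from G3 gives Bb3.
A minor third up from B4 gives D5.
D4 up a minor third is F4.

E4 C3 Bb3 D5 F4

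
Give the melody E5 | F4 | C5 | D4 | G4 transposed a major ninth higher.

F#6 G5 D6 E5 A5

E5 gives F#6
F4 gives G5
C5 gives D6
D4 gives E5
G4 gives A5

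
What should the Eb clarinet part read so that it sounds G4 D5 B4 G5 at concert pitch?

E4 B4 G#4 E5

The Eb clarinet sounds a minor third above written, so the written part must be a minor third below concert — transpose each note down.
G4 gives E4
D5 gives B4
B4 gives G#4
G5 gives E5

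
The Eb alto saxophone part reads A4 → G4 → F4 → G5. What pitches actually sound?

C4 Bb3 Ab3 Bb4

Written C4 on the Eb alto saxophone sounds as Eb3, a major sixth lower; apply that shift to every note.
A4 becomes C4
G4 becomes Bb3
F4 becomes Ab3
G5 becomes Bb4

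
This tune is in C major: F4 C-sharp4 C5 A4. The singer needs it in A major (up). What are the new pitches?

D5 A#4 A5 F#5

C major to A major up is a major sixth, so every note moves up by that interval.
F4 -> D5
C#4 -> A#4
C5 -> A5
A4 -> F#5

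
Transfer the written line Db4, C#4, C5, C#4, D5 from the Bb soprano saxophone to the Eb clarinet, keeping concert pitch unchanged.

First find concert pitch: the Bb soprano saxophone sounds a major second below written, so Db4 C#4 C5 C#4 D5 sounds Cb4 B3 Bb4 B3 C5.
Then write for Eb clarinet: it sounds a minor third above written, so the part must be a minor third below concert.
Cb4 → Ab3
B3 → G#3
Bb4 → G4
B3 → G#3
C5 → A4

Ab3 G#3 G4 G#3 A4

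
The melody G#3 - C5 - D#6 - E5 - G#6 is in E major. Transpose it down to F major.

A2 Db4 E5 F4 A5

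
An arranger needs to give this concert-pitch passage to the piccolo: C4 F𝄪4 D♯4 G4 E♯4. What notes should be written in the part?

C3 F##3 D#3 G3 E#3

Written C4 sounds as C5 on the piccolo, so concert pitches are written a perfect octave down.
C4 becomes C3
F##4 becomes F##3
D#4 becomes D#3
G4 becomes G3
E#4 becomes E#3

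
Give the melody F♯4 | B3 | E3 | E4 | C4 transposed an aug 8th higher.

F##5 B#4 E#4 E#5 C#5

F#4 gives F##5
B3 gives B#4
E3 gives E#4
E4 gives E#5
C4 gives C#5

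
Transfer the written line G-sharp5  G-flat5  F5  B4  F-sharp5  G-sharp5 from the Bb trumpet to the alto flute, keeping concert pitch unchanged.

B5 Bbb5 Ab5 D5 A5 B5

First find concert pitch: the Bb trumpet sounds a major second below written, so G-sharp5 G-flat5 F5 B4 F-sharp5 G-sharp5 sounds F#5 Fb5 Eb5 A4 E5 F#5.
Then write for alto flute: it sounds a perfect fourth below written, so the part must be a perfect fourth above concert.
F#5 → B5
Fb5 → Bbb5
Eb5 → Ab5
A4 → D5
E5 → A5
F#5 → B5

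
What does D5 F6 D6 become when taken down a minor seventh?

E4 G5 E5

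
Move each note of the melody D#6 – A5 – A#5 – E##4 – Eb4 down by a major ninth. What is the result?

C#5 G4 G#4 D##3 Db3

D#6 down a major ninth is C#5.
A5: a ninth down reaches G, and 14 semitones makes it G4.
A#5 down a major ninth is G#4.
A major ninth down from E##4 gives D##3.
A major ninth down from Eb4 gives Db3.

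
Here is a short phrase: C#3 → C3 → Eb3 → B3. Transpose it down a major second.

C#3 -> B2
C3 -> Bb2
Eb3 -> Db3
B3 -> A3

B2 Bb2 Db3 A3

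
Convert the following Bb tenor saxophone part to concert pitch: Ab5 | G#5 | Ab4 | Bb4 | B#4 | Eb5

Gb4 F#4 Gb3 Ab3 A#3 Db4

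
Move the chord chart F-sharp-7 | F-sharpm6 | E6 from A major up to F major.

D-7 Dm6 C6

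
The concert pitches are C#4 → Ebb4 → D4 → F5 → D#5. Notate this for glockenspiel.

C#2 Ebb2 D2 F3 D#3

Written C4 sounds as C6 on the glockenspiel, so concert pitches are written a perfect fifteenth down.
C#4 gives C#2
Ebb4 gives Ebb2
D4 gives D2
F5 gives F3
D#5 gives D#3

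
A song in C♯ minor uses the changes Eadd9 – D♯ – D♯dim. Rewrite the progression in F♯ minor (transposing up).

C♯ minor up to F♯ minor is a perfect fourth; each chord root moves by that interval while the quality stays the same.
Eadd9: root E up a perfect fourth → A, giving Aadd9.
D♯: root D♯ up a perfect fourth → G#, giving G#.
D♯dim: root D♯ up a perfect fourth → G#, giving G#dim.

Aadd9 G# G#dim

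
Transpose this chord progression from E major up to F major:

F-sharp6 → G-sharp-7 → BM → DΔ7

E major up to F major is a minor second; each chord root moves by that interval while the quality stays the same.
F-sharp6: root F-sharp up a minor second → G, giving G6.
G-sharp-7: root G-sharp up a minor second → A, giving A-7.
BM: root B up a minor second → C, giving CM.
DΔ7: root D up a minor second → Eb, giving EbΔ7.

G6 A-7 CM EbΔ7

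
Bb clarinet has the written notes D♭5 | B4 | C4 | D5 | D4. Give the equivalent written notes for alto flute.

Fb5 D5 Eb4 F5 F4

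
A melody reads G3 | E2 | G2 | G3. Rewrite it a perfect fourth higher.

C4 A2 C3 C4

G3 becomes C4
E2 becomes A2
G2 becomes C3
G3 becomes C4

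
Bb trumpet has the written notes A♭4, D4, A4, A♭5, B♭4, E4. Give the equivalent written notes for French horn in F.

First find concert pitch: the Bb trumpet sounds a major second below written, so A♭4 D4 A4 A♭5 B♭4 E4 sounds Gb4 C4 G4 Gb5 Ab4 D4.
Then write for French horn in F: it sounds a perfect fifth below written, so the part must be a perfect fifth above concert.
Gb4 → Db5
C4 → G4
G4 → D5
Gb5 → Db6
Ab4 → Eb5
D4 → A4

Db5 G4 D5 Db6 Eb5 A4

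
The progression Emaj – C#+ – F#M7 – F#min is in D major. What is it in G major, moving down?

Amaj F#+ BM7 Bmin

D major down to G major is a perfect fifth; each chord root moves by that interval while the quality stays the same.
Emaj: root E down a perfect fifth → A, giving Amaj.
C#+: root C# down a perfect fifth → F#, giving F#+.
F#M7: root F# down a perfect fifth → B, giving BM7.
F#min: root F# down a perfect fifth → B, giving Bmin.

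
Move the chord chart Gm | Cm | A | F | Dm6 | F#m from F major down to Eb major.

Fm Bbm G Eb Cm6 Em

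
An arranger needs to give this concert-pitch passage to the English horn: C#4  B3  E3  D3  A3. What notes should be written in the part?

Written C4 sounds as F3 on the English horn, so concert pitches are written a perfect fifth up.
C#4 becomes G#4
B3 becomes F#4
E3 becomes B3
D3 becomes A3
A3 becomes E4

G#4 F#4 B3 A3 E4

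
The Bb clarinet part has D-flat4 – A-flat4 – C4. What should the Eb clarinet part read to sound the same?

First find concert pitch: the Bb clarinet sounds a major second below written, so D-flat4 A-flat4 C4 sounds Cb4 Gb4 Bb3.
Then write for Eb clarinet: it sounds a minor third above written, so the part must be a minor third below concert.
Cb4 → Ab3
Gb4 → Eb4
Bb3 → G3

Ab3 Eb4 G3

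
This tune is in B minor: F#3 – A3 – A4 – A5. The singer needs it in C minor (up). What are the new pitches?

From B up to C is a minor second; apply that to each pitch.
F#3 → G3
A3 → Bb3
A4 → Bb4
A5 → Bb5

G3 Bb3 Bb4 Bb5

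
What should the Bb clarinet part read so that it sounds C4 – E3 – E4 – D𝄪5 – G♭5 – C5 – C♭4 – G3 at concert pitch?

The Bb clarinet sounds a major second below written, so the written part must be a major second above concert — transpose each note up.
C4 becomes D4
E3 becomes F#3
E4 becomes F#4
D##5 becomes E##5
Gb5 becomes Ab5
C5 becomes D5
Cb4 becomes Db4
G3 becomes A3

D4 F#3 F#4 E##5 Ab5 D5 Db4 A3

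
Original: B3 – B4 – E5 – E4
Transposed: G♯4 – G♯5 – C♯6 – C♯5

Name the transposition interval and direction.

Take the first pair: B3 → G#4. B to G spans 6 letter names, so the interval is some kind of sixth.
B3 to G#4 is 9 semitones, which makes it a major sixth; the second version is higher, so the direction is up.
Checking another pair — E4 → C#5 — gives the same interval.

up a major sixth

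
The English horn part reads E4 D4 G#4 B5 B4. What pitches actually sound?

Written C4 on the English horn sounds as F3, a perfect fifth lower; apply that shift to every note.
E4 to A3
D4 to G3
G#4 to C#4
B5 to E5
B4 to E4

A3 G3 C#4 E5 E4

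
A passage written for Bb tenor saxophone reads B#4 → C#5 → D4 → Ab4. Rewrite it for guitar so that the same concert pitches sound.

A#4 B4 C4 Gb4

First find concert pitch: the Bb tenor saxophone sounds a major ninth below written, so B#4 C#5 D4 Ab4 sounds A#3 B3 C3 Gb3.
Then write for guitar: it sounds a perfect octave below written, so the part must be a perfect octave above concert.
A#3 → A#4
B3 → B4
C3 → C4
Gb3 → Gb4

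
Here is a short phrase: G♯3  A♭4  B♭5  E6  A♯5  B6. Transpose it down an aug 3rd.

Eb3 Fbb4 Gbb5 Cb6 F5 Gb6

G#3: a third down reaches E, and 5 semitones makes it Eb3.
Ab4 down an augmented third is Fbb4.
An augmented third down from Bb5 gives Gbb5.
E6: a third down reaches C, and 5 semitones makes it Cb6.
A#5 down an augmented third is F5.
B6: a third down reaches G, and 5 semitones makes it Gb6.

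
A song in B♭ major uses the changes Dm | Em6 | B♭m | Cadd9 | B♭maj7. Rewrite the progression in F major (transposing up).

B♭ major up to F major is a perfect fifth; each chord root moves by that interval while the quality stays the same.
Dm: root D up a perfect fifth → A, giving Am.
Em6: root E up a perfect fifth → B, giving Bm6.
B♭m: root B♭ up a perfect fifth → F, giving Fm.
Cadd9: root C up a perfect fifth → G, giving Gadd9.
B♭maj7: root B♭ up a perfect fifth → F, giving Fmaj7.

Am Bm6 Fm Gadd9 Fmaj7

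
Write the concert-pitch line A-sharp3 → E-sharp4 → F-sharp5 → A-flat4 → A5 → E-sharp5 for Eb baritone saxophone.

The Eb baritone saxophone sounds a major thirteenth below written, so the written part must be a major thirteenth above concert — transpose each note up.
A#3 -> F##5
E#4 -> C##6
F#5 -> D#7
Ab4 -> F6
A5 -> F#7
E#5 -> C##7

F##5 C##6 D#7 F6 F#7 C##7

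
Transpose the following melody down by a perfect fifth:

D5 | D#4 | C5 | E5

G4 G#3 F4 A4

D5 -> G4
D#4 -> G#3
C5 -> F4
E5 -> A4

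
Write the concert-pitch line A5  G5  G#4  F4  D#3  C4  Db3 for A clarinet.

The A clarinet sounds a minor third below written, so the written part must be a minor third above concert — transpose each note up.
A5 becomes C6
G5 becomes Bb5
G#4 becomes B4
F4 becomes Ab4
D#3 becomes F#3
C4 becomes Eb4
Db3 becomes Fb3

C6 Bb5 B4 Ab4 F#3 Eb4 Fb3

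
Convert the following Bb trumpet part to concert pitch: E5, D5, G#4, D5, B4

D5 C5 F#4 C5 A4

The Bb trumpet sounds a major second below written, so transpose each written note down a major second.
E5 gives D5
D5 gives C5
G#4 gives F#4
D5 gives C5
B4 gives A4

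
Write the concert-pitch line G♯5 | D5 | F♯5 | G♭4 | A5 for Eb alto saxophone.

The Eb alto saxophone sounds a major sixth below written, so the written part must be a major sixth above concert — transpose each note up.
G#5 gives E#6
D5 gives B5
F#5 gives D#6
Gb4 gives Eb5
A5 gives F#6

E#6 B5 D#6 Eb5 F#6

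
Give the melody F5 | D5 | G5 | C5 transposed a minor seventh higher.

F5 becomes Eb6
D5 becomes C6
G5 becomes F6
C5 becomes Bb5

Eb6 C6 F6 Bb5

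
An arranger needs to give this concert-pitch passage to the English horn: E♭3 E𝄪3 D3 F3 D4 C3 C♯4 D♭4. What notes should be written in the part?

Written C4 sounds as F3 on the English horn, so concert pitches are written a perfect fifth up.
Eb3 to Bb3
E##3 to B##3
D3 to A3
F3 to C4
D4 to A4
C3 to G3
C#4 to G#4
Db4 to Ab4

Bb3 B##3 A3 C4 A4 G3 G#4 Ab4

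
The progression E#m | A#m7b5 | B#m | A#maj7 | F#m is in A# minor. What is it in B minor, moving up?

A# minor up to B minor is a minor second; each chord root moves by that interval while the quality stays the same.
E#m: root E# up a minor second → F#, giving F#m.
A#m7b5: root A# up a minor second → B, giving Bm7b5.
B#m: root B# up a minor second → C#, giving C#m.
A#maj7: root A# up a minor second → B, giving Bmaj7.
F#m: root F# up a minor second → G, giving Gm.

F#m Bm7b5 C#m Bmaj7 Gm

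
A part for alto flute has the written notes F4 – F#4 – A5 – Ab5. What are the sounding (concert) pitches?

C4 C#4 E5 Eb5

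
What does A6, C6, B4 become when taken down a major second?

A6 → G6
C6 → Bb5
B4 → A4

G6 Bb5 A4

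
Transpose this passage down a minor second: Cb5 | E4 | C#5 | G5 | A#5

Cb5: a second down reaches B, and 1 semitone makes it Bb4.
E4: a second down reaches D, and 1 semitone makes it D#4.
A minor second down from C#5 gives B#4.
A minor second down from G5 gives F#5.
A#5 down a minor second is G##5.

Bb4 D#4 B#4 F#5 G##5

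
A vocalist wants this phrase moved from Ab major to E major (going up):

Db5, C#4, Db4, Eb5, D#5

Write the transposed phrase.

From Ab up to E is an augmented fifth; apply that to each pitch.
Db5 → A5
C#4 → G##4
Db4 → A4
Eb5 → B5
D#5 → A##5

A5 G##4 A4 B5 A##5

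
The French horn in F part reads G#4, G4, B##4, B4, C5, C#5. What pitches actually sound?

C#4 C4 E##4 E4 F4 F#4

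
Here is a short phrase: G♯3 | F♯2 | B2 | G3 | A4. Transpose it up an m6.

G#3 gives E4
F#2 gives D3
B2 gives G3
G3 gives Eb4
A4 gives F5

E4 D3 G3 Eb4 F5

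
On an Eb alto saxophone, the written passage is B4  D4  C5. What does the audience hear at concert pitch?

Written C4 on the Eb alto saxophone sounds as Eb3, a major sixth lower; apply that shift to every note.
B4 → D4
D4 → F3
C5 → Eb4

D4 F3 Eb4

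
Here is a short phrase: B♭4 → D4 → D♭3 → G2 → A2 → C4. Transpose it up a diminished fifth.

Fb5 Ab4 Abb3 Db3 Eb3 Gb4

Bb4 gives Fb5
D4 gives Ab4
Db3 gives Abb3
G2 gives Db3
A2 gives Eb3
C4 gives Gb4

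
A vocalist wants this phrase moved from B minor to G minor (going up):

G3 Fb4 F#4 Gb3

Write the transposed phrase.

B minor to G minor up is a minor sixth, so every note moves up by that interval.
G3 → Eb4
Fb4 → Dbb5
F#4 → D5
Gb3 → Ebb4

Eb4 Dbb5 D5 Ebb4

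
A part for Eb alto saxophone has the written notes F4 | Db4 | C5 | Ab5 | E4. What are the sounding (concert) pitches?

Ab3 Fb3 Eb4 Cb5 G3

The Eb alto saxophone sounds a major sixth below written, so transpose each written note down a major sixth.
F4 gives Ab3
Db4 gives Fb3
C5 gives Eb4
Ab5 gives Cb5
E4 gives G3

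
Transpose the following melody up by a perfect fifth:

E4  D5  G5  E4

E4: a fifth up reaches B, and 7 semitones makes it B4.
D5 up a perfect fifth is A5.
A perfect fifth up from G5 gives D6.
E4: a fifth up reaches B, and 7 semitones makes it B4.

B4 A5 D6 B4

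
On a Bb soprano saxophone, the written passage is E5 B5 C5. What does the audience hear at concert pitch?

D5 A5 Bb4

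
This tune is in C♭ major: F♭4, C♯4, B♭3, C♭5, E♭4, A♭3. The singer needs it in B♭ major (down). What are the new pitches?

Eb4 B#3 A3 Bb4 D4 G3

From C♭ down to B♭ is a minor second; apply that to each pitch.
Fb4 gives Eb4
C#4 gives B#3
Bb3 gives A3
Cb5 gives Bb4
Eb4 gives D4
Ab3 gives G3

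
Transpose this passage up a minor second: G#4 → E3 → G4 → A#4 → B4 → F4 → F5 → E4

G#4 up a minor second is A4.
E3 up a minor second is F3.
A minor second up from G4 gives Ab4.
A#4 up a minor second is B4.
A minor second up from B4 gives C5.
F4 up a minor second is Gb4.
F5: a second up reaches G, and 1 semitone makes it Gb5.
A minor second up from E4 gives F4.

A4 F3 Ab4 B4 C5 Gb4 Gb5 F4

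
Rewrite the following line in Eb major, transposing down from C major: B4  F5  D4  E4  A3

D4 Ab4 F3 G3 C3

From C down to Eb is a major sixth; apply that to each pitch.
B4 becomes D4
F5 becomes Ab4
D4 becomes F3
E4 becomes G3
A3 becomes C3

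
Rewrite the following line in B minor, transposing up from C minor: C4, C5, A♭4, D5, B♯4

B4 B5 G5 C#6 A##5

C minor to B minor up is a major seventh, so every note moves up by that interval.
C4 -> B4
C5 -> B5
Ab4 -> G5
D5 -> C#6
B#4 -> A##5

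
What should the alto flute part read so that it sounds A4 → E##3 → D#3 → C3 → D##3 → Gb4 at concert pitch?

D5 A##3 G#3 F3 G##3 Cb5

Written C4 sounds as G3 on the alto flute, so concert pitches are written a perfect fourth up.
A4 gives D5
E##3 gives A##3
D#3 gives G#3
C3 gives F3
D##3 gives G##3
Gb4 gives Cb5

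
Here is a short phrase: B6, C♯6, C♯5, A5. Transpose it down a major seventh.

C6 D5 D4 Bb4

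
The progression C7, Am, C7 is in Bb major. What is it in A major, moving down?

Bb major down to A major is a minor second; each chord root moves by that interval while the quality stays the same.
C7: root C down a minor second → B, giving B7.
Am: root A down a minor second → G#, giving G#m.
C7: root C down a minor second → B, giving B7.

B7 G#m B7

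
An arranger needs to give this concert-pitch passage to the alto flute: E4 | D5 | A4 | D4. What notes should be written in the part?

The alto flute sounds a perfect fourth below written, so the written part must be a perfect fourth above concert — transpose each note up.
E4 -> A4
D5 -> G5
A4 -> D5
D4 -> G4

A4 G5 D5 G4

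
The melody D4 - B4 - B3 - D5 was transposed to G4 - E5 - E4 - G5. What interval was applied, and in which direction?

up a perfect fourth

Take the first pair: D4 → G4. D to G spans 4 letter names, so the interval is some kind of fourth.
D4 to G4 is 5 semitones, which makes it a perfect fourth; the second version is higher, so the direction is up.
Checking another pair — D5 → G5 — gives the same interval.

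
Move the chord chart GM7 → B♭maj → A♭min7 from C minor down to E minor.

BM7 Dmaj Cmin7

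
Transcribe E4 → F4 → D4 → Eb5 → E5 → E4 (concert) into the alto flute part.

A4 Bb4 G4 Ab5 A5 A4

Written C4 sounds as G3 on the alto flute, so concert pitches are written a perfect fourth up.
E4 -> A4
F4 -> Bb4
D4 -> G4
Eb5 -> Ab5
E5 -> A5
E4 -> A4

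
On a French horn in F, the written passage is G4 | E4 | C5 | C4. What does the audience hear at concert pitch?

The French horn in F sounds a perfect fifth below written, so transpose each written note down a perfect fifth.
G4 becomes C4
E4 becomes A3
C5 becomes F4
C4 becomes F3

C4 A3 F4 F3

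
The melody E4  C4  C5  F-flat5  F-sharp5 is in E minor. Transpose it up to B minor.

E minor to B minor up is a perfect fifth, so every note moves up by that interval.
E4 -> B4
C4 -> G4
C5 -> G5
Fb5 -> Cb6
F#5 -> C#6

B4 G4 G5 Cb6 C#6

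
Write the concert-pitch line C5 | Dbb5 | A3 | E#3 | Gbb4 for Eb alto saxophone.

A5 Bbb5 F#4 C##4 Ebb5

The Eb alto saxophone sounds a major sixth below written, so the written part must be a major sixth above concert — transpose each note up.
C5 gives A5
Dbb5 gives Bbb5
A3 gives F#4
E#3 gives C##4
Gbb4 gives Ebb5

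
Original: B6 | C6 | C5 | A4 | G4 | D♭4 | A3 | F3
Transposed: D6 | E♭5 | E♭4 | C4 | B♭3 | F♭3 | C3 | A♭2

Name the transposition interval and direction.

down a major sixth

From B6 to D6 is 6 letter names — a sixth of some quality.
D6 to B6 is 9 semitones, which makes it a major sixth; the second version is lower, so the direction is down.
Checking another pair — F3 → Ab2 — gives the same interval.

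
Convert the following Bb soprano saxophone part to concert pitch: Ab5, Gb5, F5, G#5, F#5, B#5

Gb5 Fb5 Eb5 F#5 E5 A#5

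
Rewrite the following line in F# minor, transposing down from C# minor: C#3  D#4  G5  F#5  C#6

F#2 G#3 C5 B4 F#5

From C# down to F# is a perfect fifth; apply that to each pitch.
C#3 -> F#2
D#4 -> G#3
G5 -> C5
F#5 -> B4
C#6 -> F#5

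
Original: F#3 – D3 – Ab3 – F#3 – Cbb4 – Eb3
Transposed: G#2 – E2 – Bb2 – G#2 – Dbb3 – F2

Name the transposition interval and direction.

Take the first pair: F#3 → G#2. F to G spans 7 letter names, so the interval is some kind of seventh.
G#2 to F#3 is 10 semitones, which makes it a minor seventh; the second version is lower, so the direction is down.
Checking another pair — Eb3 → F2 — gives the same interval.

down a minor seventh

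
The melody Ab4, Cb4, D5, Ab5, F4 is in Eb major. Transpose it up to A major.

Eb major to A major up is an augmented fourth, so every note moves up by that interval.
Ab4 -> D5
Cb4 -> F4
D5 -> G#5
Ab5 -> D6
F4 -> B4

D5 F4 G#5 D6 B4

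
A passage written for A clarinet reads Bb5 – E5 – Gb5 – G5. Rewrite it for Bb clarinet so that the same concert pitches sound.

First find concert pitch: the A clarinet sounds a minor third below written, so Bb5 E5 Gb5 G5 sounds G5 C#5 Eb5 E5.
Then write for Bb clarinet: it sounds a major second below written, so the part must be a major second above concert.
G5 → A5
C#5 → D#5
Eb5 → F5
E5 → F#5

A5 D#5 F5 F#5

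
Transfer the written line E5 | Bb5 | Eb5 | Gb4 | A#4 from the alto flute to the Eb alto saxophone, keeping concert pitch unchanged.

First find concert pitch: the alto flute sounds a perfect fourth below written, so E5 Bb5 Eb5 Gb4 A#4 sounds B4 F5 Bb4 Db4 E#4.
Then write for Eb alto saxophone: it sounds a major sixth below written, so the part must be a major sixth above concert.
B4 → G#5
F5 → D6
Bb4 → G5
Db4 → Bb4
E#4 → C##5

G#5 D6 G5 Bb4 C##5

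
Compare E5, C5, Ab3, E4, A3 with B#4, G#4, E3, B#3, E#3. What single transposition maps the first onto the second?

down a diminished fourth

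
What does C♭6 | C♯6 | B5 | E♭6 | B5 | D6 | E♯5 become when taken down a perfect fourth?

Gb5 G#5 F#5 Bb5 F#5 A5 B#4

Cb6 to Gb5
C#6 to G#5
B5 to F#5
Eb6 to Bb5
B5 to F#5
D6 to A5
E#5 to B#4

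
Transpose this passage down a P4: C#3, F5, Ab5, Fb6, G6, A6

C#3 -> G#2
F5 -> C5
Ab5 -> Eb5
Fb6 -> Cb6
G6 -> D6
A6 -> E6

G#2 C5 Eb5 Cb6 D6 E6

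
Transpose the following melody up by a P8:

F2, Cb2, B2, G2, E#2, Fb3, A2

F3 Cb3 B3 G3 E#3 Fb4 A3

F2 → F3
Cb2 → Cb3
B2 → B3
G2 → G3
E#2 → E#3
Fb3 → Fb4
A2 → A3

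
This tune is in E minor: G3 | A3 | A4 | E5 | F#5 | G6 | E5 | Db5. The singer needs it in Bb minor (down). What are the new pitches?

Db3 Eb3 Eb4 Bb4 C5 Db6 Bb4 Abb4

E minor to Bb minor down is an augmented fourth, so every note moves down by that interval.
G3 to Db3
A3 to Eb3
A4 to Eb4
E5 to Bb4
F#5 to C5
G6 to Db6
E5 to Bb4
Db5 to Abb4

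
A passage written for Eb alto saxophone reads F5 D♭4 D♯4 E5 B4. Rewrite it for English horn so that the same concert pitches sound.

First find concert pitch: the Eb alto saxophone sounds a major sixth below written, so F5 D♭4 D♯4 E5 B4 sounds Ab4 Fb3 F#3 G4 D4.
Then write for English horn: it sounds a perfect fifth below written, so the part must be a perfect fifth above concert.
Ab4 → Eb5
Fb3 → Cb4
F#3 → C#4
G4 → D5
D4 → A4

Eb5 Cb4 C#4 D5 A4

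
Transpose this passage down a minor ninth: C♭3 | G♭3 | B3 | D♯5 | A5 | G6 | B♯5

Bb1 F2 A#2 C##4 G#4 F#5 A##4

A minor ninth down from Cb3 gives Bb1.
Gb3 down a minor ninth is F2.
A minor ninth down from B3 gives A#2.
D#5 down a minor ninth is C##4.
A5: a ninth down reaches G, and 13 semitones makes it G#4.
G6: a ninth down reaches F, and 13 semitones makes it F#5.
B#5 down a minor ninth is A##4.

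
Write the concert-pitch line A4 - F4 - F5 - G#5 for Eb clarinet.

Written C4 sounds as Eb4 on the Eb clarinet, so concert pitches are written a minor third down.
A4 -> F#4
F4 -> D4
F5 -> D5
G#5 -> E#5

F#4 D4 D5 E#5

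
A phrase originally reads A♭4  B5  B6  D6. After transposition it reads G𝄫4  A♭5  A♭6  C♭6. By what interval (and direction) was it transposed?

Take the first pair: Ab4 → Gbb4. A to G spans 2 letter names, so the interval is some kind of second.
Gbb4 to Ab4 is 3 semitones, which makes it an augmented second; the second version is lower, so the direction is down.
Checking another pair — D6 → Cb6 — gives the same interval.

down an augmented second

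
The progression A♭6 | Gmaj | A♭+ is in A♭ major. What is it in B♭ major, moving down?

A♭ major down to B♭ major is a minor seventh; each chord root moves by that interval while the quality stays the same.
A♭6: root A♭ down a minor seventh → Bb, giving Bb6.
Gmaj: root G down a minor seventh → A, giving Amaj.
A♭+: root A♭ down a minor seventh → Bb, giving Bb+.

Bb6 Amaj Bb+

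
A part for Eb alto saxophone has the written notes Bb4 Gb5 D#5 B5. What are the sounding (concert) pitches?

Db4 Bbb4 F#4 D5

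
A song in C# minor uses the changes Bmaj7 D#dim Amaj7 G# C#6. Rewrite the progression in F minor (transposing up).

Ebmaj7 Gdim Dbmaj7 C F6

C# minor up to F minor is a diminished fourth; each chord root moves by that interval while the quality stays the same.
Bmaj7: root B up a diminished fourth → Eb, giving Ebmaj7.
D#dim: root D# up a diminished fourth → G, giving Gdim.
Amaj7: root A up a diminished fourth → Db, giving Dbmaj7.
G#: root G# up a diminished fourth → C, giving C.
C#6: root C# up a diminished fourth → F, giving F6.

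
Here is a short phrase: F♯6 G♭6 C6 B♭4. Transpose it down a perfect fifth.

B5 Cb6 F5 Eb4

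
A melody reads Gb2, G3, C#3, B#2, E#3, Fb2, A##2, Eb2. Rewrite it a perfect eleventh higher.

Gb2: an eleventh up reaches C, and 17 semitones makes it Cb4.
G3: an eleventh up reaches C, and 17 semitones makes it C5.
A perfect eleventh up from C#3 gives F#4.
B#2 up a perfect eleventh is E#4.
E#3 up a perfect eleventh is A#4.
Fb2 up a perfect eleventh is Bbb3.
A##2 up a perfect eleventh is D##4.
Eb2 up a perfect eleventh is Ab3.

Cb4 C5 F#4 E#4 A#4 Bbb3 D##4 Ab3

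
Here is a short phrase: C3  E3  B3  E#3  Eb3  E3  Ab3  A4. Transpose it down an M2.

Bb2 D3 A3 D#3 Db3 D3 Gb3 G4

C3 down a major second is Bb2.
E3 down a major second is D3.
A major second down from B3 gives A3.
A major second down from E#3 gives D#3.
A major second down from Eb3 gives Db3.
E3: a second down reaches D, and 2 semitones makes it D3.
Ab3: a second down reaches G, and 2 semitones makes it Gb3.
A major second down from A4 gives G4.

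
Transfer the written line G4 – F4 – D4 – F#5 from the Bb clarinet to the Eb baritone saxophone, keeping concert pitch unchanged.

First find concert pitch: the Bb clarinet sounds a major second below written, so G4 F4 D4 F#5 sounds F4 Eb4 C4 E5.
Then write for Eb baritone saxophone: it sounds a major thirteenth below written, so the part must be a major thirteenth above concert.
F4 → D6
Eb4 → C6
C4 → A5
E5 → C#7

D6 C6 A5 C#7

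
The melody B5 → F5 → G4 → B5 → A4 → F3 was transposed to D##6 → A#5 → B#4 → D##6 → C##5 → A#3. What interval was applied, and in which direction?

up an augmented third

Take the first pair: B5 → D##6. B to D spans 3 letter names, so the interval is some kind of third.
B5 to D##6 is 5 semitones, which makes it an augmented third; the second version is higher, so the direction is up.
Checking another pair — F3 → A#3 — gives the same interval.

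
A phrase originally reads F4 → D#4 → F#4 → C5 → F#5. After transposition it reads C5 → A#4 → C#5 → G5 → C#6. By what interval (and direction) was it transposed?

up a perfect fifth

From F4 to C5 is 5 letter names — a fifth of some quality.
F4 to C5 is 7 semitones, which makes it a perfect fifth; the second version is higher, so the direction is up.
Checking another pair — F#5 → C#6 — gives the same interval.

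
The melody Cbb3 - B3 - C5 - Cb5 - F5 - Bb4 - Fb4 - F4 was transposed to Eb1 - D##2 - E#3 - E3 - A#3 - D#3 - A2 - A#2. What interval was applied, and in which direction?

down a diminished thirteenth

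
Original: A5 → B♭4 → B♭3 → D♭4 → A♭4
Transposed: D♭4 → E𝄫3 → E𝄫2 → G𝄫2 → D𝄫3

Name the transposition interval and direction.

down an augmented twelfth

From A5 to Db4 is 12 letter names — a twelfth of some quality.
Db4 to A5 is 20 semitones, which makes it an augmented twelfth; the second version is lower, so the direction is down.
Checking another pair — Ab4 → Dbb3 — gives the same interval.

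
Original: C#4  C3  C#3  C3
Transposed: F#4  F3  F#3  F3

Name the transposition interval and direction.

up a perfect fourth

From C#4 to F#4 is 4 letter names — a fourth of some quality.
C#4 to F#4 is 5 semitones, which makes it a perfect fourth; the second version is higher, so the direction is up.
Checking another pair — C3 → F3 — gives the same interval.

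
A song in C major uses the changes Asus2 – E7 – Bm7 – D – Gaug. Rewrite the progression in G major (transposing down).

C major down to G major is a perfect fourth; each chord root moves by that interval while the quality stays the same.
Asus2: root A down a perfect fourth → E, giving Esus2.
E7: root E down a perfect fourth → B, giving B7.
Bm7: root B down a perfect fourth → F#, giving F#m7.
D: root D down a perfect fourth → A, giving A.
Gaug: root G down a perfect fourth → D, giving Daug.

Esus2 B7 F#m7 A Daug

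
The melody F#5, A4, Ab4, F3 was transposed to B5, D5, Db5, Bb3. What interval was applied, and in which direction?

From F#5 to B5 is 4 letter names — a fourth of some quality.
F#5 to B5 is 5 semitones, which makes it a perfect fourth; the second version is higher, so the direction is up.
Checking another pair — F3 → Bb3 — gives the same interval.

up a perfect fourth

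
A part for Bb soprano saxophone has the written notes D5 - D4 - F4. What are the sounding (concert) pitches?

C5 C4 Eb4

The Bb soprano saxophone sounds a major second below written, so transpose each written note down a major second.
D5 gives C5
D4 gives C4
F4 gives Eb4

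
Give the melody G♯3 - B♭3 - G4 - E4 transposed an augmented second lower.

F3 Abb3 Fb4 Db4

An augmented second down from G#3 gives F3.
Bb3: a second down reaches A, and 3 semitones makes it Abb3.
An augmented second down from G4 gives Fb4.
E4 down an augmented second is Db4.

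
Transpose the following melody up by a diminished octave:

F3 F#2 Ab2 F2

Fb4 F3 Abb3 Fb3

A diminished octave up from F3 gives Fb4.
F#2 up a diminished octave is F3.
Ab2 up a diminished octave is Abb3.
F2: an octave up reaches F, and 11 semitones makes it Fb3.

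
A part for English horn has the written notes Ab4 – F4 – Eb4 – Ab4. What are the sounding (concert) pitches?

The English horn sounds a perfect fifth below written, so transpose each written note down a perfect fifth.
Ab4 becomes Db4
F4 becomes Bb3
Eb4 becomes Ab3
Ab4 becomes Db4

Db4 Bb3 Ab3 Db4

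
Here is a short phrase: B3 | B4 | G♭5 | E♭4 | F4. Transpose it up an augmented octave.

B3: an octave up reaches B, and 13 semitones makes it B#4.
B4 up an augmented octave is B#5.
An augmented octave up from Gb5 gives G6.
An augmented octave up from Eb4 gives E5.
An augmented octave up from F4 gives F#5.

B#4 B#5 G6 E5 F#5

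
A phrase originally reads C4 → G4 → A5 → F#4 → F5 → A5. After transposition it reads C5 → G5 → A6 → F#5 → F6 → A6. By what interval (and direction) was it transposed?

Take the first pair: C4 → C5. C to C spans 8 letter names, so the interval is some kind of octave.
C4 to C5 is 12 semitones, which makes it a perfect octave; the second version is higher, so the direction is up.
Checking another pair — A5 → A6 — gives the same interval.

up a perfect octave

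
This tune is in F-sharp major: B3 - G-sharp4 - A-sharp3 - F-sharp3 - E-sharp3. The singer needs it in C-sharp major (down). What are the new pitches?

F#3 D#4 E#3 C#3 B#2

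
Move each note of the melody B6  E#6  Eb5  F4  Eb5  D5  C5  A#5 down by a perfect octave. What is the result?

A perfect octave down from B6 gives B5.
E#6 down a perfect octave is E#5.
A perfect octave down from Eb5 gives Eb4.
A perfect octave down from F4 gives F3.
Eb5 down a perfect octave is Eb4.
D5 down a perfect octave is D4.
A perfect octave down from C5 gives C4.
A perfect octave down from A#5 gives A#4.

B5 E#5 Eb4 F3 Eb4 D4 C4 A#4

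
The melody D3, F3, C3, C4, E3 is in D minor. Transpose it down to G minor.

G2 Bb2 F2 F3 A2

From D down to G is a perfect fifth; apply that to each pitch.
D3 becomes G2
F3 becomes Bb2
C3 becomes F2
C4 becomes F3
E3 becomes A2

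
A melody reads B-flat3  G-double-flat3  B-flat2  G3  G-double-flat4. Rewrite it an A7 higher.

Bb3 becomes A#4
Gbb3 becomes F4
Bb2 becomes A#3
G3 becomes F##4
Gbb4 becomes F5

A#4 F4 A#3 F##4 F5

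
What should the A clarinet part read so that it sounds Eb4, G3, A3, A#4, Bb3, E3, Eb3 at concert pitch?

Gb4 Bb3 C4 C#5 Db4 G3 Gb3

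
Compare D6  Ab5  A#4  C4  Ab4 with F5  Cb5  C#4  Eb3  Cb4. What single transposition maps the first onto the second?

down a major sixth

Take the first pair: D6 → F5. D to F spans 6 letter names, so the interval is some kind of sixth.
F5 to D6 is 9 semitones, which makes it a major sixth; the second version is lower, so the direction is down.
Checking another pair — Ab4 → Cb4 — gives the same interval.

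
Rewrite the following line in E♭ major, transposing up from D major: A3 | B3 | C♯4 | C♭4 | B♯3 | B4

Bb3 C4 D4 Dbb4 C#4 C5

From D up to E♭ is a minor second; apply that to each pitch.
A3 becomes Bb3
B3 becomes C4
C#4 becomes D4
Cb4 becomes Dbb4
B#3 becomes C#4
B4 becomes C5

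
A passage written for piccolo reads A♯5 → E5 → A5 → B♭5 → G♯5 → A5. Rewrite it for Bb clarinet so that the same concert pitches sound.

First find concert pitch: the piccolo sounds a perfect octave above written, so A♯5 E5 A5 B♭5 G♯5 A5 sounds A#6 E6 A6 Bb6 G#6 A6.
Then write for Bb clarinet: it sounds a major second below written, so the part must be a major second above concert.
A#6 → B#6
E6 → F#6
A6 → B6
Bb6 → C7
G#6 → A#6
A6 → B6

B#6 F#6 B6 C7 A#6 B6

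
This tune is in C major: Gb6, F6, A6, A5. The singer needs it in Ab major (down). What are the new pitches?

From C down to Ab is a major third; apply that to each pitch.
Gb6 → Ebb6
F6 → Db6
A6 → F6
A5 → F5

Ebb6 Db6 F6 F5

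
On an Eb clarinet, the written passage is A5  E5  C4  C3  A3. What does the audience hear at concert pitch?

C6 G5 Eb4 Eb3 C4

Written C4 on the Eb clarinet sounds as Eb4, a minor third higher; apply that shift to every note.
A5 -> C6
E5 -> G5
C4 -> Eb4
C3 -> Eb3
A3 -> C4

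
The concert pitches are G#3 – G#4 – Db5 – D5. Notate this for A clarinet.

Written C4 sounds as A3 on the A clarinet, so concert pitches are written a minor third up.
G#3 -> B3
G#4 -> B4
Db5 -> Fb5
D5 -> F5

B3 B4 Fb5 F5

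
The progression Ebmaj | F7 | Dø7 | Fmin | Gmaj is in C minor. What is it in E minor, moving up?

Gmaj A7 F#ø7 Amin Bmaj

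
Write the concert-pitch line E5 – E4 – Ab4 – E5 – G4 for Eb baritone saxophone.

C#7 C#6 F6 C#7 E6

The Eb baritone saxophone sounds a major thirteenth below written, so the written part must be a major thirteenth above concert — transpose each note up.
E5 to C#7
E4 to C#6
Ab4 to F6
E5 to C#7
G4 to E6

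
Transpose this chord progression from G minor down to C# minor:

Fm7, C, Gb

Bm7 F# C

G minor down to C# minor is a diminished fifth; each chord root moves by that interval while the quality stays the same.
Fm7: root F down a diminished fifth → B, giving Bm7.
C: root C down a diminished fifth → F#, giving F#.
Gb: root Gb down a diminished fifth → C, giving C.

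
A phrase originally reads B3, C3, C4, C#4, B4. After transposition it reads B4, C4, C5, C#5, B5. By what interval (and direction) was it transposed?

From B3 to B4 is 8 letter names — an octave of some quality.
B3 to B4 is 12 semitones, which makes it a perfect octave; the second version is higher, so the direction is up.
Checking another pair — B4 → B5 — gives the same interval.

up a perfect octave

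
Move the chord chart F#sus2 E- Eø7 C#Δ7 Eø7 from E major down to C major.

Dsus2 C- Cø7 AΔ7 Cø7

E major down to C major is a major third; each chord root moves by that interval while the quality stays the same.
F#sus2: root F# down a major third → D, giving Dsus2.
E-: root E down a major third → C, giving C-.
Eø7: root E down a major third → C, giving Cø7.
C#Δ7: root C# down a major third → A, giving AΔ7.
Eø7: root E down a major third → C, giving Cø7.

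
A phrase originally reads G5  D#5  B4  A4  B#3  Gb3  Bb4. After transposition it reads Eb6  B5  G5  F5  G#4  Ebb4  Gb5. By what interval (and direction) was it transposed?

From G5 to Eb6 is 6 letter names — a sixth of some quality.
G5 to Eb6 is 8 semitones, which makes it a minor sixth; the second version is higher, so the direction is up.
Checking another pair — Bb4 → Gb5 — gives the same interval.

up a minor sixth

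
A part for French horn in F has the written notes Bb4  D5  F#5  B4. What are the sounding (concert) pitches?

Eb4 G4 B4 E4

The French horn in F sounds a perfect fifth below written, so transpose each written note down a perfect fifth.
Bb4 gives Eb4
D5 gives G4
F#5 gives B4
B4 gives E4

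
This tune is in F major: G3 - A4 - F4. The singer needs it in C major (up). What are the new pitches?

F major to C major up is a perfect fifth, so every note moves up by that interval.
G3 becomes D4
A4 becomes E5
F4 becomes C5

D4 E5 C5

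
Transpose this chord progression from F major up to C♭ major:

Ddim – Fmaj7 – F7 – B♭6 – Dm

Abdim Cbmaj7 Cb7 Fb6 Abm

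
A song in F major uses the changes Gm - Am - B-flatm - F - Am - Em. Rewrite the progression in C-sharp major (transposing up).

D#m E#m F#m C# E#m B#m

F major up to C-sharp major is an augmented fifth; each chord root moves by that interval while the quality stays the same.
Gm: root G up an augmented fifth → D#, giving D#m.
Am: root A up an augmented fifth → E#, giving E#m.
B-flatm: root B-flat up an augmented fifth → F#, giving F#m.
F: root F up an augmented fifth → C#, giving C#.
Am: root A up an augmented fifth → E#, giving E#m.
Em: root E up an augmented fifth → B#, giving B#m.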